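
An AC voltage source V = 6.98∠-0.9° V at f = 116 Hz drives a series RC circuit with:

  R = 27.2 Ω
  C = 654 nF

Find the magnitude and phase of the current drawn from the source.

Step 1 — Angular frequency: ω = 2π·f = 2π·116 = 728.8 rad/s.
Step 2 — Component impedances:
  R: Z = R = 27.2 Ω
  C: Z = 1/(jωC) = -j/(ω·C) = 0 - j2098 Ω
Step 3 — Series combination: Z_total = R + C = 27.2 - j2098 Ω = 2098∠-89.3° Ω.
Step 4 — Source phasor: V = 6.98∠-0.9° V = 6.979 - j0.1096 V.
Step 5 — Ohm's law: I = V / Z_total = (6.979 - j0.1096) / (27.2 - j2098) = 9.538e-05 + j0.003325 A.
Step 6 — Convert to polar: |I| = 0.003327 A, ∠I = 88.4°.

I = 0.003327∠88.4° A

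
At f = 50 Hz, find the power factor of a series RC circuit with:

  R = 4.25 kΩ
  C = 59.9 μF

Step 1 — Angular frequency: ω = 2π·f = 2π·50 = 314.2 rad/s.
Step 2 — Component impedances:
  R: Z = R = 4250 Ω
  C: Z = 1/(jωC) = -j/(ω·C) = 0 - j53.14 Ω
Step 3 — Series combination: Z_total = R + C = 4250 - j53.14 Ω = 4250∠-0.7° Ω.
Step 4 — Power factor: PF = cos(φ) = Re(Z)/|Z| = 4250/4250.3 = 0.9999.
Step 5 — Type: Im(Z) = -53.14 ⇒ leading (phase φ = -0.7°).

PF = 0.9999 (leading, φ = -0.7°)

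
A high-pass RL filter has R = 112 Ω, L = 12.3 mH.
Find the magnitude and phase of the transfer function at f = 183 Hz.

Step 1 — Angular frequency: ω = 2π·183 = 1150 rad/s.
Step 2 — Transfer function: H(jω) = jωL/(R + jωL).
Step 3 — Numerator jωL = j·14.14; denominator R + jωL = 112 + j14.14.
Step 4 — H = 0.0157 + j0.1243.
Step 5 — Magnitude: |H| = 0.1253 (-18.0 dB); phase: φ = 82.8°.

|H| = 0.1253 (-18.0 dB), φ = 82.8°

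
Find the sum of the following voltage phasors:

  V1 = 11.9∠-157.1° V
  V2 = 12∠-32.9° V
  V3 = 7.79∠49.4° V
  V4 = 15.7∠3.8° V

Step 1 — Convert each phasor to rectangular form:
  V1 = 11.9·(cos(-157.1°) + j·sin(-157.1°)) = -10.96 - j4.631 V
  V2 = 12·(cos(-32.9°) + j·sin(-32.9°)) = 10.08 - j6.518 V
  V3 = 7.79·(cos(49.4°) + j·sin(49.4°)) = 5.07 + j5.915 V
  V4 = 15.7·(cos(3.8°) + j·sin(3.8°)) = 15.67 + j1.041 V
Step 2 — Sum components: V_total = 19.85 - j4.193 V.
Step 3 — Convert to polar: |V_total| = 20.29 V, ∠V_total = -11.9°.

V_total = 20.29∠-11.9° V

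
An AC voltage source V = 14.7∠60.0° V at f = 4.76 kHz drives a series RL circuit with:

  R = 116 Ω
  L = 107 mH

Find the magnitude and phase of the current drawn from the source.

Step 1 — Angular frequency: ω = 2π·f = 2π·4760 = 2.991e+04 rad/s.
Step 2 — Component impedances:
  R: Z = R = 116 Ω
  L: Z = jωL = j·2.991e+04·0.107 = 0 + j3200 Ω
Step 3 — Series combination: Z_total = R + L = 116 + j3200 Ω = 3202∠87.9° Ω.
Step 4 — Source phasor: V = 14.7∠60.0° V = 7.35 + j12.73 V.
Step 5 — Ohm's law: I = V / Z_total = (7.35 + j12.73) / (116 + j3200) = 0.004056 - j0.00215 A.
Step 6 — Convert to polar: |I| = 0.004591 A, ∠I = -27.9°.

I = 0.004591∠-27.9° A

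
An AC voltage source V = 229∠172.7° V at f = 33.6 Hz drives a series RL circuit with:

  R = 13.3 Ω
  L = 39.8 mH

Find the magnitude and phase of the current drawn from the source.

Step 1 — Angular frequency: ω = 2π·f = 2π·33.6 = 211.1 rad/s.
Step 2 — Component impedances:
  R: Z = R = 13.3 Ω
  L: Z = jωL = j·211.1·0.0398 = 0 + j8.402 Ω
Step 3 — Series combination: Z_total = R + L = 13.3 + j8.402 Ω = 15.73∠32.3° Ω.
Step 4 — Source phasor: V = 229∠172.7° V = -227.1 + j29.1 V.
Step 5 — Ohm's law: I = V / Z_total = (-227.1 + j29.1) / (13.3 + j8.402) = -11.22 + j9.275 A.
Step 6 — Convert to polar: |I| = 14.56 A, ∠I = 140.4°.

I = 14.56∠140.4° A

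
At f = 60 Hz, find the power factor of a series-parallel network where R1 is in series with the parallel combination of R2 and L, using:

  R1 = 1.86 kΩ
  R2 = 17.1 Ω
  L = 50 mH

Step 1 — Angular frequency: ω = 2π·f = 2π·60 = 377 rad/s.
Step 2 — Component impedances:
  R1: Z = R = 1860 Ω
  R2: Z = R = 17.1 Ω
  L: Z = jωL = j·377·0.05 = 0 + j18.85 Ω
Step 3 — Parallel branch: R2 || L = 1/(1/R2 + 1/L) = 9.38 + j8.51 Ω.
Step 4 — Series with R1: Z_total = R1 + (R2 || L) = 1869 + j8.51 Ω = 1869∠0.3° Ω.
Step 5 — Power factor: PF = cos(φ) = Re(Z)/|Z| = 1869/1869 = 1.
Step 6 — Type: Im(Z) = 8.51 ⇒ lagging (phase φ = 0.3°).

PF = 1 (lagging, φ = 0.3°)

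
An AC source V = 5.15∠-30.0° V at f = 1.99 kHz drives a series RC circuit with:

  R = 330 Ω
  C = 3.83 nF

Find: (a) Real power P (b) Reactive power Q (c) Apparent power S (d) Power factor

Step 1 — Angular frequency: ω = 2π·f = 2π·1990 = 1.25e+04 rad/s.
Step 2 — Component impedances:
  R: Z = R = 330 Ω
  C: Z = 1/(jωC) = -j/(ω·C) = 0 - j2.088e+04 Ω
Step 3 — Series combination: Z_total = R + C = 330 - j2.088e+04 Ω = 2.088e+04∠-89.1° Ω.
Step 4 — Source phasor: V = 5.15∠-30.0° V = 4.46 - j2.575 V.
Step 5 — Current: I = V / Z = 0.0001267 + j0.0002116 A = 0.0002466∠59.1° A.
Step 6 — Complex power: S = V·I* = 2.007e-05 - j0.00127 VA.
Step 7 — Real power: P = Re(S) = 2.007e-05 W.
Step 8 — Reactive power: Q = Im(S) = -0.00127 VAR.
Step 9 — Apparent power: |S| = 0.00127 VA.
Step 10 — Power factor: PF = P/|S| = 0.0158 (leading).

(a) P = 2.007e-05 W  (b) Q = -0.00127 VAR  (c) S = 0.00127 VA  (d) PF = 0.0158 (leading)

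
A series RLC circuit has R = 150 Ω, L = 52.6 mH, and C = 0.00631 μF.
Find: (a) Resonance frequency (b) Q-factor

Step 1 — Resonance condition Im(Z)=0 gives ω₀ = 1/√(LC).
Step 2 — ω₀ = 1/√(0.0526·6.31e-09) = 5.489e+04 rad/s.
Step 3 — f₀ = ω₀/(2π) = 8736 Hz.
Step 4 — Series Q: Q = ω₀L/R = 5.489e+04·0.0526/150 = 19.25.

(a) f₀ = 8736 Hz  (b) Q = 19.25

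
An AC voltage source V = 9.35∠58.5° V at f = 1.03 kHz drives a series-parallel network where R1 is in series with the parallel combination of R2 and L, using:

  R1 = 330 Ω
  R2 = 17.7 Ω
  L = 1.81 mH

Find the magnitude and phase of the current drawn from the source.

Step 1 — Angular frequency: ω = 2π·f = 2π·1030 = 6472 rad/s.
Step 2 — Component impedances:
  R1: Z = R = 330 Ω
  R2: Z = R = 17.7 Ω
  L: Z = jωL = j·6472·0.00181 = 0 + j11.71 Ω
Step 3 — Parallel branch: R2 || L = 1/(1/R2 + 1/L) = 5.391 + j8.146 Ω.
Step 4 — Series with R1: Z_total = R1 + (R2 || L) = 335.4 + j8.146 Ω = 335.5∠1.4° Ω.
Step 5 — Source phasor: V = 9.35∠58.5° V = 4.885 + j7.972 V.
Step 6 — Ohm's law: I = V / Z_total = (4.885 + j7.972) / (335.4 + j8.146) = 0.01513 + j0.0234 A.
Step 7 — Convert to polar: |I| = 0.02787 A, ∠I = 57.1°.

I = 0.02787∠57.1° A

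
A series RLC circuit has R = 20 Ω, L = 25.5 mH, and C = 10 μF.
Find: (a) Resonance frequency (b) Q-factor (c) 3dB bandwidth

Step 1 — Resonance condition Im(Z)=0 gives ω₀ = 1/√(LC).
Step 2 — ω₀ = 1/√(0.0255·1e-05) = 1980 rad/s.
Step 3 — f₀ = ω₀/(2π) = 315.2 Hz.
Step 4 — Series Q: Q = ω₀L/R = 1980·0.0255/20 = 2.525.
Step 5 — 3dB bandwidth: Δω = ω₀/Q = 784.3 rad/s; BW = Δω/(2π) = 124.8 Hz.

(a) f₀ = 315.2 Hz  (b) Q = 2.525  (c) BW = 124.8 Hz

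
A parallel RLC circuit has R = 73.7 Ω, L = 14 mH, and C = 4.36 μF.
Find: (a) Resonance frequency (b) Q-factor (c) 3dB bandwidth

Step 1 — Resonance: ω₀ = 1/√(LC) = 1/√(0.014·4.36e-06) = 4048 rad/s.
Step 2 — f₀ = ω₀/(2π) = 644.2 Hz.
Step 3 — Parallel Q: Q = R/(ω₀L) = 73.7/(4048·0.014) = 1.301.
Step 4 — Bandwidth: Δω = ω₀/Q = 3112 rad/s; BW = Δω/(2π) = 495.3 Hz.

(a) f₀ = 644.2 Hz  (b) Q = 1.301  (c) BW = 495.3 Hz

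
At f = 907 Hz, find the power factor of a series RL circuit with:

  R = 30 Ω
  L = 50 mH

Step 1 — Angular frequency: ω = 2π·f = 2π·907 = 5699 rad/s.
Step 2 — Component impedances:
  R: Z = R = 30 Ω
  L: Z = jωL = j·5699·0.05 = 0 + j284.9 Ω
Step 3 — Series combination: Z_total = R + L = 30 + j284.9 Ω = 286.5∠84.0° Ω.
Step 4 — Power factor: PF = cos(φ) = Re(Z)/|Z| = 30/286.5 = 0.1047.
Step 5 — Type: Im(Z) = 284.9 ⇒ lagging (phase φ = 84.0°).

PF = 0.1047 (lagging, φ = 84.0°)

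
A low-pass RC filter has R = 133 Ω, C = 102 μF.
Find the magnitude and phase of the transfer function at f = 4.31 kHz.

Step 1 — Angular frequency: ω = 2π·4310 = 2.708e+04 rad/s.
Step 2 — Transfer function: H(jω) = 1/(1 + jωRC).
Step 3 — Denominator: 1 + jωRC = 1 + j·2.708e+04·133·0.000102 = 1 + j367.4.
Step 4 — H = 7.409e-06 - j0.002722.
Step 5 — Magnitude: |H| = 0.002722 (-51.3 dB); phase: φ = -89.8°.

|H| = 0.002722 (-51.3 dB), φ = -89.8°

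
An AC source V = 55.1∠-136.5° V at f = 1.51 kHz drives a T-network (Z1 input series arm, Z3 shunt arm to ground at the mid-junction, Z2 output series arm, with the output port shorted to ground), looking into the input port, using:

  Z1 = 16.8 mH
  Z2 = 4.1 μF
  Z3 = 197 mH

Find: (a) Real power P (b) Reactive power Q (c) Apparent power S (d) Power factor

Step 1 — Angular frequency: ω = 2π·f = 2π·1510 = 9488 rad/s.
Step 2 — Component impedances:
  Z1: Z = jωL = j·9488·0.0168 = 0 + j159.4 Ω
  Z2: Z = 1/(jωC) = -j/(ω·C) = 0 - j25.71 Ω
  Z3: Z = jωL = j·9488·0.197 = 0 + j1869 Ω
Step 3 — With the output port shorted to ground, the output series arm Z2 runs from the junction to ground; the shunt arm Z3 also runs from the junction to ground. They appear in parallel: Z3 || Z2 = 0 - j26.07 Ω.
Step 4 — Series with input arm Z1: Z_in = Z1 + (Z3 || Z2) = 0 + j133.3 Ω = 133.3∠90.0° Ω.
Step 5 — Source phasor: V = 55.1∠-136.5° V = -39.97 - j37.93 V.
Step 6 — Current: I = V / Z = -0.2845 + j0.2998 A = 0.4133∠133.5° A.
Step 7 — Complex power: S = V·I* = 0 + j22.77 VA.
Step 8 — Real power: P = Re(S) = 0 W.
Step 9 — Reactive power: Q = Im(S) = 22.77 VAR.
Step 10 — Apparent power: |S| = 22.77 VA.
Step 11 — Power factor: PF = P/|S| = 0 (lagging).

(a) P = 0 W  (b) Q = 22.77 VAR  (c) S = 22.77 VA  (d) PF = 0 (lagging)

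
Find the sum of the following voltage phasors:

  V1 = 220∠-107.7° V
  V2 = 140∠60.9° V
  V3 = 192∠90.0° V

Step 1 — Convert each phasor to rectangular form:
  V1 = 220·(cos(-107.7°) + j·sin(-107.7°)) = -66.89 - j209.6 V
  V2 = 140·(cos(60.9°) + j·sin(60.9°)) = 68.09 + j122.3 V
  V3 = 192·(cos(90.0°) + j·sin(90.0°)) = 0 + j192 V
Step 2 — Sum components: V_total = 1.2 + j104.7 V.
Step 3 — Convert to polar: |V_total| = 104.7 V, ∠V_total = 89.3°.

V_total = 104.7∠89.3° V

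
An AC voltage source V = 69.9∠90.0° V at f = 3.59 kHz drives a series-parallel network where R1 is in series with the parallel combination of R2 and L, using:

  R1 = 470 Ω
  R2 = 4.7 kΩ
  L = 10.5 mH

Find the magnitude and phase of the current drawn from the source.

Step 1 — Angular frequency: ω = 2π·f = 2π·3590 = 2.256e+04 rad/s.
Step 2 — Component impedances:
  R1: Z = R = 470 Ω
  R2: Z = R = 4700 Ω
  L: Z = jωL = j·2.256e+04·0.0105 = 0 + j236.8 Ω
Step 3 — Parallel branch: R2 || L = 1/(1/R2 + 1/L) = 11.9 + j236.2 Ω.
Step 4 — Series with R1: Z_total = R1 + (R2 || L) = 481.9 + j236.2 Ω = 536.7∠26.1° Ω.
Step 5 — Source phasor: V = 69.9∠90.0° V = 0 + j69.9 V.
Step 6 — Ohm's law: I = V / Z_total = (0 + j69.9) / (481.9 + j236.2) = 0.05733 + j0.1169 A.
Step 7 — Convert to polar: |I| = 0.1302 A, ∠I = 63.9°.

I = 0.1302∠63.9° A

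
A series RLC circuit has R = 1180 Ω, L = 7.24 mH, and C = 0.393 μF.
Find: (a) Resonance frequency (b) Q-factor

Step 1 — Resonance condition Im(Z)=0 gives ω₀ = 1/√(LC).
Step 2 — ω₀ = 1/√(0.00724·3.93e-07) = 1.875e+04 rad/s.
Step 3 — f₀ = ω₀/(2π) = 2984 Hz.
Step 4 — Series Q: Q = ω₀L/R = 1.875e+04·0.00724/1180 = 0.115.

(a) f₀ = 2984 Hz  (b) Q = 0.115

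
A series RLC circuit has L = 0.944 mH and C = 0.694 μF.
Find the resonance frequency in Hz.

Step 1 — Resonance condition Im(Z)=0 gives ω₀ = 1/√(LC).
Step 2 — ω₀ = 1/√(0.000944·6.94e-07) = 3.907e+04 rad/s.
Step 3 — f₀ = ω₀/(2π) = 6218 Hz.

f₀ = 6218 Hz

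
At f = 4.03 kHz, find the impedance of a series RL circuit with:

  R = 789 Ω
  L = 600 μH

Step 1 — Angular frequency: ω = 2π·f = 2π·4030 = 2.532e+04 rad/s.
Step 2 — Component impedances:
  R: Z = R = 789 Ω
  L: Z = jωL = j·2.532e+04·0.0006 = 0 + j15.19 Ω
Step 3 — Series combination: Z_total = R + L = 789 + j15.19 Ω = 789.1∠1.1° Ω.

Z = 789 + j15.19 Ω = 789.1∠1.1° Ω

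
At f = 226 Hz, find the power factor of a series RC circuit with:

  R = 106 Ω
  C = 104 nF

Step 1 — Angular frequency: ω = 2π·f = 2π·226 = 1420 rad/s.
Step 2 — Component impedances:
  R: Z = R = 106 Ω
  C: Z = 1/(jωC) = -j/(ω·C) = 0 - j6771 Ω
Step 3 — Series combination: Z_total = R + C = 106 - j6771 Ω = 6772∠-89.1° Ω.
Step 4 — Power factor: PF = cos(φ) = Re(Z)/|Z| = 106/6772 = 0.01565.
Step 5 — Type: Im(Z) = -6771 ⇒ leading (phase φ = -89.1°).

PF = 0.01565 (leading, φ = -89.1°)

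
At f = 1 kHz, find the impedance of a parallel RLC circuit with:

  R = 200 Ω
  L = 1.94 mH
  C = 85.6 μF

Step 1 — Angular frequency: ω = 2π·f = 2π·1000 = 6283 rad/s.
Step 2 — Component impedances:
  R: Z = R = 200 Ω
  L: Z = jωL = j·6283·0.00194 = 0 + j12.19 Ω
  C: Z = 1/(jωC) = -j/(ω·C) = 0 - j1.859 Ω
Step 3 — Parallel combination: 1/Z_total = 1/R + 1/L + 1/C; Z_total = 0.02406 - j2.194 Ω = 2.194∠-89.4° Ω.

Z = 0.02406 - j2.194 Ω = 2.194∠-89.4° Ω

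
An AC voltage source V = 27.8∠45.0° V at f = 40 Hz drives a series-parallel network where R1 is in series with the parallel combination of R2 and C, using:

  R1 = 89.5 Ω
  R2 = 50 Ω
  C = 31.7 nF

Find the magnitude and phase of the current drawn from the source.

Step 1 — Angular frequency: ω = 2π·f = 2π·40 = 251.3 rad/s.
Step 2 — Component impedances:
  R1: Z = R = 89.5 Ω
  R2: Z = R = 50 Ω
  C: Z = 1/(jωC) = -j/(ω·C) = 0 - j1.255e+05 Ω
Step 3 — Parallel branch: R2 || C = 1/(1/R2 + 1/C) = 50 - j0.01992 Ω.
Step 4 — Series with R1: Z_total = R1 + (R2 || C) = 139.5 - j0.01992 Ω = 139.5∠-0.0° Ω.
Step 5 — Source phasor: V = 27.8∠45.0° V = 19.66 + j19.66 V.
Step 6 — Ohm's law: I = V / Z_total = (19.66 + j19.66) / (139.5 - j0.01992) = 0.1409 + j0.1409 A.
Step 7 — Convert to polar: |I| = 0.1993 A, ∠I = 45.0°.

I = 0.1993∠45.0° A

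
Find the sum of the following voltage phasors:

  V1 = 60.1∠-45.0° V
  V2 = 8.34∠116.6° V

Step 1 — Convert each phasor to rectangular form:
  V1 = 60.1·(cos(-45.0°) + j·sin(-45.0°)) = 42.5 - j42.5 V
  V2 = 8.34·(cos(116.6°) + j·sin(116.6°)) = -3.734 + j7.457 V
Step 2 — Sum components: V_total = 38.76 - j35.04 V.
Step 3 — Convert to polar: |V_total| = 52.25 V, ∠V_total = -42.1°.

V_total = 52.25∠-42.1° V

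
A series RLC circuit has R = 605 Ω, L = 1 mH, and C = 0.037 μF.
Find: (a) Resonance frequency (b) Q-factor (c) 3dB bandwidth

Step 1 — Resonance: ω₀ = 1/√(LC) = 1/√(0.001·3.7e-08) = 1.644e+05 rad/s.
Step 2 — f₀ = ω₀/(2π) = 2.616e+04 Hz.
Step 3 — Series Q: Q = ω₀L/R = 1.644e+05·0.001/605 = 0.2717.
Step 4 — Bandwidth: Δω = ω₀/Q = 6.05e+05 rad/s; BW = Δω/(2π) = 9.629e+04 Hz.

(a) f₀ = 2.616e+04 Hz  (b) Q = 0.2717  (c) BW = 9.629e+04 Hz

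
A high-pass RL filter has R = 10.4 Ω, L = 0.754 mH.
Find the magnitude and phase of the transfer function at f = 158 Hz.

Step 1 — Angular frequency: ω = 2π·158 = 992.7 rad/s.
Step 2 — Transfer function: H(jω) = jωL/(R + jωL).
Step 3 — Numerator jωL = j·0.7485; denominator R + jωL = 10.4 + j0.7485.
Step 4 — H = 0.005154 + j0.0716.
Step 5 — Magnitude: |H| = 0.07179 (-22.9 dB); phase: φ = 85.9°.

|H| = 0.07179 (-22.9 dB), φ = 85.9°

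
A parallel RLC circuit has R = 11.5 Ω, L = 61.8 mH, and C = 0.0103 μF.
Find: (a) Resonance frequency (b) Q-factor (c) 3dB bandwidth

Step 1 — Resonance: ω₀ = 1/√(LC) = 1/√(0.0618·1.03e-08) = 3.964e+04 rad/s.
Step 2 — f₀ = ω₀/(2π) = 6308 Hz.
Step 3 — Parallel Q: Q = R/(ω₀L) = 11.5/(3.964e+04·0.0618) = 0.004695.
Step 4 — Bandwidth: Δω = ω₀/Q = 8.442e+06 rad/s; BW = Δω/(2π) = 1.344e+06 Hz.

(a) f₀ = 6308 Hz  (b) Q = 0.004695  (c) BW = 1.344e+06 Hz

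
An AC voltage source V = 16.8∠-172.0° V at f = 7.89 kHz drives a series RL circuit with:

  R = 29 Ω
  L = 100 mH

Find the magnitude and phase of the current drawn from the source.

Step 1 — Angular frequency: ω = 2π·f = 2π·7890 = 4.957e+04 rad/s.
Step 2 — Component impedances:
  R: Z = R = 29 Ω
  L: Z = jωL = j·4.957e+04·0.1 = 0 + j4957 Ω
Step 3 — Series combination: Z_total = R + L = 29 + j4957 Ω = 4958∠89.7° Ω.
Step 4 — Source phasor: V = 16.8∠-172.0° V = -16.64 - j2.338 V.
Step 5 — Ohm's law: I = V / Z_total = (-16.64 - j2.338) / (29 + j4957) = -0.0004913 + j0.003353 A.
Step 6 — Convert to polar: |I| = 0.003389 A, ∠I = 98.3°.

I = 0.003389∠98.3° A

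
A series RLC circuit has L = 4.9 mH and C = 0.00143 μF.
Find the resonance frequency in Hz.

Step 1 — Resonance condition Im(Z)=0 gives ω₀ = 1/√(LC).
Step 2 — ω₀ = 1/√(0.0049·1.43e-09) = 3.778e+05 rad/s.
Step 3 — f₀ = ω₀/(2π) = 6.012e+04 Hz.

f₀ = 6.012e+04 Hz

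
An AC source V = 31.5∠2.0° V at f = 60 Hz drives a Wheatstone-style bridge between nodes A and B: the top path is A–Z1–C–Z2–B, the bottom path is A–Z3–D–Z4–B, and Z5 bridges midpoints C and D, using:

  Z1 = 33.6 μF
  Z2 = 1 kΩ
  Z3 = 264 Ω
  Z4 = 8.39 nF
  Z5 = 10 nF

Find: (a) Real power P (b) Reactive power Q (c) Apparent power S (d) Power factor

Step 1 — Angular frequency: ω = 2π·f = 2π·60 = 377 rad/s.
Step 2 — Component impedances:
  Z1: Z = 1/(jωC) = -j/(ω·C) = 0 - j78.95 Ω
  Z2: Z = R = 1000 Ω
  Z3: Z = R = 264 Ω
  Z4: Z = 1/(jωC) = -j/(ω·C) = 0 - j3.162e+05 Ω
  Z5: Z = 1/(jωC) = -j/(ω·C) = 0 - j2.653e+05 Ω
Step 3 — Bridge requires nodal analysis (the Z5 bridge couples midpoints C and D, so the two paths cannot be reduced to a simple series/parallel combination). Setting node B to ground and injecting 1 A at node A, the 3-node admittance system at A, C, D solves to V_A = Z_AB = 999.5 - j82.06 Ω = 1003∠-4.7° Ω.
Step 4 — Source phasor: V = 31.5∠2.0° V = 31.48 + j1.099 V.
Step 5 — Current: I = V / Z = 0.0312 + j0.003661 A = 0.03141∠6.7° A.
Step 6 — Complex power: S = V·I* = 0.9861 - j0.08096 VA.
Step 7 — Real power: P = Re(S) = 0.9861 W.
Step 8 — Reactive power: Q = Im(S) = -0.08096 VAR.
Step 9 — Apparent power: |S| = 0.9894 VA.
Step 10 — Power factor: PF = P/|S| = 0.9966 (leading).

(a) P = 0.9861 W  (b) Q = -0.08096 VAR  (c) S = 0.9894 VA  (d) PF = 0.9966 (leading)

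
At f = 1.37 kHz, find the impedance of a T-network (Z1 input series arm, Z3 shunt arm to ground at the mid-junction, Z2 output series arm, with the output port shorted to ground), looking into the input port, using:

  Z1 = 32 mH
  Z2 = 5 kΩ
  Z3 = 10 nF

Step 1 — Angular frequency: ω = 2π·f = 2π·1370 = 8608 rad/s.
Step 2 — Component impedances:
  Z1: Z = jωL = j·8608·0.032 = 0 + j275.5 Ω
  Z2: Z = R = 5000 Ω
  Z3: Z = 1/(jωC) = -j/(ω·C) = 0 - j1.162e+04 Ω
Step 3 — With the output port shorted to ground, the output series arm Z2 runs from the junction to ground; the shunt arm Z3 also runs from the junction to ground. They appear in parallel: Z3 || Z2 = 4219 - j1816 Ω.
Step 4 — Series with input arm Z1: Z_in = Z1 + (Z3 || Z2) = 4219 - j1540 Ω = 4491∠-20.1° Ω.

Z = 4219 - j1540 Ω = 4491∠-20.1° Ω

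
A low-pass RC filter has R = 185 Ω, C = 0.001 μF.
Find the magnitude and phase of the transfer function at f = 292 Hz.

Step 1 — Angular frequency: ω = 2π·292 = 1835 rad/s.
Step 2 — Transfer function: H(jω) = 1/(1 + jωRC).
Step 3 — Denominator: 1 + jωRC = 1 + j·1835·185·1e-09 = 1 + j0.0003394.
Step 4 — H = 1 - j0.0003394.
Step 5 — Magnitude: |H| = 1 (-0.0 dB); phase: φ = -0.0°.

|H| = 1 (-0.0 dB), φ = -0.0°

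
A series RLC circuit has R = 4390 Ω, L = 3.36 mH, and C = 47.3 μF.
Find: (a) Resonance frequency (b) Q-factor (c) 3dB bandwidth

Step 1 — Resonance condition Im(Z)=0 gives ω₀ = 1/√(LC).
Step 2 — ω₀ = 1/√(0.00336·4.73e-05) = 2508 rad/s.
Step 3 — f₀ = ω₀/(2π) = 399.2 Hz.
Step 4 — Series Q: Q = ω₀L/R = 2508·0.00336/4390 = 0.00192.
Step 5 — 3dB bandwidth: Δω = ω₀/Q = 1.307e+06 rad/s; BW = Δω/(2π) = 2.079e+05 Hz.

(a) f₀ = 399.2 Hz  (b) Q = 0.00192  (c) BW = 2.079e+05 Hz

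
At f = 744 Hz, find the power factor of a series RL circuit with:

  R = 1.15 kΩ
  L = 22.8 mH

Step 1 — Angular frequency: ω = 2π·f = 2π·744 = 4675 rad/s.
Step 2 — Component impedances:
  R: Z = R = 1150 Ω
  L: Z = jωL = j·4675·0.0228 = 0 + j106.6 Ω
Step 3 — Series combination: Z_total = R + L = 1150 + j106.6 Ω = 1155∠5.3° Ω.
Step 4 — Power factor: PF = cos(φ) = Re(Z)/|Z| = 1150/1155 = 0.9957.
Step 5 — Type: Im(Z) = 106.6 ⇒ lagging (phase φ = 5.3°).

PF = 0.9957 (lagging, φ = 5.3°)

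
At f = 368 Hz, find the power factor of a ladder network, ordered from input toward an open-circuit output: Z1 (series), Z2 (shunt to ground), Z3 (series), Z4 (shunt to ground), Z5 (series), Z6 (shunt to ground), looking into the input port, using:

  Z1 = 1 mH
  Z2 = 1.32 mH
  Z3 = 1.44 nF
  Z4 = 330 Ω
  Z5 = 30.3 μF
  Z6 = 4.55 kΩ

Step 1 — Angular frequency: ω = 2π·f = 2π·368 = 2312 rad/s.
Step 2 — Component impedances:
  Z1: Z = jωL = j·2312·0.001 = 0 + j2.312 Ω
  Z2: Z = jωL = j·2312·0.00132 = 0 + j3.052 Ω
  Z3: Z = 1/(jωC) = -j/(ω·C) = 0 - j3.003e+05 Ω
  Z4: Z = R = 330 Ω
  Z5: Z = 1/(jωC) = -j/(ω·C) = 0 - j14.27 Ω
  Z6: Z = R = 4550 Ω
Step 3 — Ladder network (open output): work backward from the far end, alternating series and parallel combinations. Z_in = 3.178e-08 + j5.364 Ω = 5.364∠90.0° Ω.
Step 4 — Power factor: PF = cos(φ) = Re(Z)/|Z| = 3.17759e-08/5.36436 = 5.924e-09.
Step 5 — Type: Im(Z) = 5.364 ⇒ lagging (phase φ = 90.0°).

PF = 5.924e-09 (lagging, φ = 90.0°)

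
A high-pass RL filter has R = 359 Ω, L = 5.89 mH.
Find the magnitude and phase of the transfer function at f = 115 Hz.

Step 1 — Angular frequency: ω = 2π·115 = 722.6 rad/s.
Step 2 — Transfer function: H(jω) = jωL/(R + jωL).
Step 3 — Numerator jωL = j·4.256; denominator R + jωL = 359 + j4.256.
Step 4 — H = 0.0001405 + j0.01185.
Step 5 — Magnitude: |H| = 0.01185 (-38.5 dB); phase: φ = 89.3°.

|H| = 0.01185 (-38.5 dB), φ = 89.3°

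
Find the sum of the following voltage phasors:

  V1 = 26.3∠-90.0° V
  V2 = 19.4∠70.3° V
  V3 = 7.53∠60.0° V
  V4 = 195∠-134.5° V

Step 1 — Convert each phasor to rectangular form:
  V1 = 26.3·(cos(-90.0°) + j·sin(-90.0°)) = 0 - j26.3 V
  V2 = 19.4·(cos(70.3°) + j·sin(70.3°)) = 6.54 + j18.26 V
  V3 = 7.53·(cos(60.0°) + j·sin(60.0°)) = 3.765 + j6.521 V
  V4 = 195·(cos(-134.5°) + j·sin(-134.5°)) = -136.7 - j139.1 V
Step 2 — Sum components: V_total = -126.4 - j140.6 V.
Step 3 — Convert to polar: |V_total| = 189 V, ∠V_total = -131.9°.

V_total = 189∠-131.9° V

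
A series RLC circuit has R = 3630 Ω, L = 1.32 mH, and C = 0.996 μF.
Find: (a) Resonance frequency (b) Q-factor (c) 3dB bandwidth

Step 1 — Resonance condition Im(Z)=0 gives ω₀ = 1/√(LC).
Step 2 — ω₀ = 1/√(0.00132·9.96e-07) = 2.758e+04 rad/s.
Step 3 — f₀ = ω₀/(2π) = 4389 Hz.
Step 4 — Series Q: Q = ω₀L/R = 2.758e+04·0.00132/3630 = 0.01003.
Step 5 — 3dB bandwidth: Δω = ω₀/Q = 2.75e+06 rad/s; BW = Δω/(2π) = 4.377e+05 Hz.

(a) f₀ = 4389 Hz  (b) Q = 0.01003  (c) BW = 4.377e+05 Hz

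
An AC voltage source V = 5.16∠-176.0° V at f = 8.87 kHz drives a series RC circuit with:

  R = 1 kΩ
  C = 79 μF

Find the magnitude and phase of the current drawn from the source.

Step 1 — Angular frequency: ω = 2π·f = 2π·8870 = 5.573e+04 rad/s.
Step 2 — Component impedances:
  R: Z = R = 1000 Ω
  C: Z = 1/(jωC) = -j/(ω·C) = 0 - j0.2271 Ω
Step 3 — Series combination: Z_total = R + C = 1000 - j0.2271 Ω = 1000∠-0.0° Ω.
Step 4 — Source phasor: V = 5.16∠-176.0° V = -5.147 - j0.3599 V.
Step 5 — Ohm's law: I = V / Z_total = (-5.147 - j0.3599) / (1000 - j0.2271) = -0.005147 - j0.0003611 A.
Step 6 — Convert to polar: |I| = 0.00516 A, ∠I = -176.0°.

I = 0.00516∠-176.0° A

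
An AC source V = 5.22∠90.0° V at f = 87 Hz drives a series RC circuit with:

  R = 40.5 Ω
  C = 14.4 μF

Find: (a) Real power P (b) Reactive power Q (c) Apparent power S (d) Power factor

Step 1 — Angular frequency: ω = 2π·f = 2π·87 = 546.6 rad/s.
Step 2 — Component impedances:
  R: Z = R = 40.5 Ω
  C: Z = 1/(jωC) = -j/(ω·C) = 0 - j127 Ω
Step 3 — Series combination: Z_total = R + C = 40.5 - j127 Ω = 133.3∠-72.3° Ω.
Step 4 — Source phasor: V = 5.22∠90.0° V = 0 + j5.22 V.
Step 5 — Current: I = V / Z = -0.0373 + j0.01189 A = 0.03915∠162.3° A.
Step 6 — Complex power: S = V·I* = 0.06207 - j0.1947 VA.
Step 7 — Real power: P = Re(S) = 0.06207 W.
Step 8 — Reactive power: Q = Im(S) = -0.1947 VAR.
Step 9 — Apparent power: |S| = 0.2044 VA.
Step 10 — Power factor: PF = P/|S| = 0.3037 (leading).

(a) P = 0.06207 W  (b) Q = -0.1947 VAR  (c) S = 0.2044 VA  (d) PF = 0.3037 (leading)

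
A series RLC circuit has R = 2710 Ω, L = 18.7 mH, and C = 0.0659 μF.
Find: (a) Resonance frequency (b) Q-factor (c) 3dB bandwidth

Step 1 — Resonance: ω₀ = 1/√(LC) = 1/√(0.0187·6.59e-08) = 2.849e+04 rad/s.
Step 2 — f₀ = ω₀/(2π) = 4534 Hz.
Step 3 — Series Q: Q = ω₀L/R = 2.849e+04·0.0187/2710 = 0.1966.
Step 4 — Bandwidth: Δω = ω₀/Q = 1.449e+05 rad/s; BW = Δω/(2π) = 2.306e+04 Hz.

(a) f₀ = 4534 Hz  (b) Q = 0.1966  (c) BW = 2.306e+04 Hz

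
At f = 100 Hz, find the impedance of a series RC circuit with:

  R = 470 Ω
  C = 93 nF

Step 1 — Angular frequency: ω = 2π·f = 2π·100 = 628.3 rad/s.
Step 2 — Component impedances:
  R: Z = R = 470 Ω
  C: Z = 1/(jωC) = -j/(ω·C) = 0 - j1.711e+04 Ω
Step 3 — Series combination: Z_total = R + C = 470 - j1.711e+04 Ω = 1.712e+04∠-88.4° Ω.

Z = 470 - j1.711e+04 Ω = 1.712e+04∠-88.4° Ω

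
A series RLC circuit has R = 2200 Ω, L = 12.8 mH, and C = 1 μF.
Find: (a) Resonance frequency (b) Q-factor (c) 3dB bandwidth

Step 1 — Resonance condition Im(Z)=0 gives ω₀ = 1/√(LC).
Step 2 — ω₀ = 1/√(0.0128·1e-06) = 8839 rad/s.
Step 3 — f₀ = ω₀/(2π) = 1407 Hz.
Step 4 — Series Q: Q = ω₀L/R = 8839·0.0128/2200 = 0.05143.
Step 5 — 3dB bandwidth: Δω = ω₀/Q = 1.719e+05 rad/s; BW = Δω/(2π) = 2.735e+04 Hz.

(a) f₀ = 1407 Hz  (b) Q = 0.05143  (c) BW = 2.735e+04 Hz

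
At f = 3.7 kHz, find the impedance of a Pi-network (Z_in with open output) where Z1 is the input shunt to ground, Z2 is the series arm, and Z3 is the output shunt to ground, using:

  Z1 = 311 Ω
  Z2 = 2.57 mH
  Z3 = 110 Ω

Step 1 — Angular frequency: ω = 2π·f = 2π·3700 = 2.325e+04 rad/s.
Step 2 — Component impedances:
  Z1: Z = R = 311 Ω
  Z2: Z = jωL = j·2.325e+04·0.00257 = 0 + j59.75 Ω
  Z3: Z = R = 110 Ω
Step 3 — With open output, the series arm Z2 and the output shunt Z3 appear in series to ground: Z2 + Z3 = 110 + j59.75 Ω.
Step 4 — Parallel with input shunt Z1: Z_in = Z1 || (Z2 + Z3) = 85.79 + j31.96 Ω = 91.55∠20.4° Ω.

Z = 85.79 + j31.96 Ω = 91.55∠20.4° Ω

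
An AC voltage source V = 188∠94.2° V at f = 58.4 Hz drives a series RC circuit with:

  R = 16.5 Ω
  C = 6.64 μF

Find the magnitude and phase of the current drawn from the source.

Step 1 — Angular frequency: ω = 2π·f = 2π·58.4 = 366.9 rad/s.
Step 2 — Component impedances:
  R: Z = R = 16.5 Ω
  C: Z = 1/(jωC) = -j/(ω·C) = 0 - j410.4 Ω
Step 3 — Series combination: Z_total = R + C = 16.5 - j410.4 Ω = 410.8∠-87.7° Ω.
Step 4 — Source phasor: V = 188∠94.2° V = -13.77 + j187.5 V.
Step 5 — Ohm's law: I = V / Z_total = (-13.77 + j187.5) / (16.5 - j410.4) = -0.4574 - j0.01516 A.
Step 6 — Convert to polar: |I| = 0.4577 A, ∠I = -178.1°.

I = 0.4577∠-178.1° A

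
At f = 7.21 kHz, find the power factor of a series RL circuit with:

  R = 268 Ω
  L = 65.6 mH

Step 1 — Angular frequency: ω = 2π·f = 2π·7210 = 4.53e+04 rad/s.
Step 2 — Component impedances:
  R: Z = R = 268 Ω
  L: Z = jωL = j·4.53e+04·0.0656 = 0 + j2972 Ω
Step 3 — Series combination: Z_total = R + L = 268 + j2972 Ω = 2984∠84.8° Ω.
Step 4 — Power factor: PF = cos(φ) = Re(Z)/|Z| = 268/2983.9 = 0.08982.
Step 5 — Type: Im(Z) = 2972 ⇒ lagging (phase φ = 84.8°).

PF = 0.08982 (lagging, φ = 84.8°)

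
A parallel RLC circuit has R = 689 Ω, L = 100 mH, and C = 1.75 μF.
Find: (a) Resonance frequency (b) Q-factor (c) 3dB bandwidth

Step 1 — Resonance: ω₀ = 1/√(LC) = 1/√(0.1·1.75e-06) = 2390 rad/s.
Step 2 — f₀ = ω₀/(2π) = 380.5 Hz.
Step 3 — Parallel Q: Q = R/(ω₀L) = 689/(2390·0.1) = 2.882.
Step 4 — Bandwidth: Δω = ω₀/Q = 829.4 rad/s; BW = Δω/(2π) = 132 Hz.

(a) f₀ = 380.5 Hz  (b) Q = 2.882  (c) BW = 132 Hz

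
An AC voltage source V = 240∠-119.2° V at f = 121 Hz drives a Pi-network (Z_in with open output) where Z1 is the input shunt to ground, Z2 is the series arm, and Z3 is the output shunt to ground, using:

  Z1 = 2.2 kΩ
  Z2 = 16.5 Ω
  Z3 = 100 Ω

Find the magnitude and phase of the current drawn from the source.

Step 1 — Angular frequency: ω = 2π·f = 2π·121 = 760.3 rad/s.
Step 2 — Component impedances:
  Z1: Z = R = 2200 Ω
  Z2: Z = R = 16.5 Ω
  Z3: Z = R = 100 Ω
Step 3 — With open output, the series arm Z2 and the output shunt Z3 appear in series to ground: Z2 + Z3 = 116.5 Ω.
Step 4 — Parallel with input shunt Z1: Z_in = Z1 || (Z2 + Z3) = 110.6 Ω = 110.6∠0.0° Ω.
Step 5 — Source phasor: V = 240∠-119.2° V = -117.1 - j209.5 V.
Step 6 — Ohm's law: I = V / Z_total = (-117.1 - j209.5) / (110.6) = -1.058 - j1.894 A.
Step 7 — Convert to polar: |I| = 2.169 A, ∠I = -119.2°.

I = 2.169∠-119.2° A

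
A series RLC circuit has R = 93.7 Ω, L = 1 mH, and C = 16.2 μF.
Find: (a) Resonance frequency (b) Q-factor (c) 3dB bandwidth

Step 1 — Resonance: ω₀ = 1/√(LC) = 1/√(0.001·1.62e-05) = 7857 rad/s.
Step 2 — f₀ = ω₀/(2π) = 1250 Hz.
Step 3 — Series Q: Q = ω₀L/R = 7857·0.001/93.7 = 0.08385.
Step 4 — Bandwidth: Δω = ω₀/Q = 9.37e+04 rad/s; BW = Δω/(2π) = 1.491e+04 Hz.

(a) f₀ = 1250 Hz  (b) Q = 0.08385  (c) BW = 1.491e+04 Hz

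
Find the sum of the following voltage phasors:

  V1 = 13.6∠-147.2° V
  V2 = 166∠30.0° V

Step 1 — Convert each phasor to rectangular form:
  V1 = 13.6·(cos(-147.2°) + j·sin(-147.2°)) = -11.43 - j7.367 V
  V2 = 166·(cos(30.0°) + j·sin(30.0°)) = 143.8 + j83 V
Step 2 — Sum components: V_total = 132.3 + j75.63 V.
Step 3 — Convert to polar: |V_total| = 152.4 V, ∠V_total = 29.8°.

V_total = 152.4∠29.8° V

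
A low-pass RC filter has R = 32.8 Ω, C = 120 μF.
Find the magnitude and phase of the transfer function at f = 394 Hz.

Step 1 — Angular frequency: ω = 2π·394 = 2476 rad/s.
Step 2 — Transfer function: H(jω) = 1/(1 + jωRC).
Step 3 — Denominator: 1 + jωRC = 1 + j·2476·32.8·0.00012 = 1 + j9.744.
Step 4 — H = 0.01042 - j0.1016.
Step 5 — Magnitude: |H| = 0.1021 (-19.8 dB); phase: φ = -84.1°.

|H| = 0.1021 (-19.8 dB), φ = -84.1°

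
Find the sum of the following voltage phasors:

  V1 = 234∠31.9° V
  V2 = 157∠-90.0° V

Step 1 — Convert each phasor to rectangular form:
  V1 = 234·(cos(31.9°) + j·sin(31.9°)) = 198.7 + j123.7 V
  V2 = 157·(cos(-90.0°) + j·sin(-90.0°)) = 0 - j157 V
Step 2 — Sum components: V_total = 198.7 - j33.35 V.
Step 3 — Convert to polar: |V_total| = 201.4 V, ∠V_total = -9.5°.

V_total = 201.4∠-9.5° V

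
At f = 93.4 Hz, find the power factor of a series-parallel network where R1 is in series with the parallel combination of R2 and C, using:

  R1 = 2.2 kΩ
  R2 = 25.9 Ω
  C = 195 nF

Step 1 — Angular frequency: ω = 2π·f = 2π·93.4 = 586.8 rad/s.
Step 2 — Component impedances:
  R1: Z = R = 2200 Ω
  R2: Z = R = 25.9 Ω
  C: Z = 1/(jωC) = -j/(ω·C) = 0 - j8739 Ω
Step 3 — Parallel branch: R2 || C = 1/(1/R2 + 1/C) = 25.9 - j0.07676 Ω.
Step 4 — Series with R1: Z_total = R1 + (R2 || C) = 2226 - j0.07676 Ω = 2226∠-0.0° Ω.
Step 5 — Power factor: PF = cos(φ) = Re(Z)/|Z| = 2226/2226 = 1.
Step 6 — Type: Im(Z) = -0.07676 ⇒ leading (phase φ = -0.0°).

PF = 1 (leading, φ = -0.0°)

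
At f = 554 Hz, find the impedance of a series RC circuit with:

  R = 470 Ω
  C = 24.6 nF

Step 1 — Angular frequency: ω = 2π·f = 2π·554 = 3481 rad/s.
Step 2 — Component impedances:
  R: Z = R = 470 Ω
  C: Z = 1/(jωC) = -j/(ω·C) = 0 - j1.168e+04 Ω
Step 3 — Series combination: Z_total = R + C = 470 - j1.168e+04 Ω = 1.169e+04∠-87.7° Ω.

Z = 470 - j1.168e+04 Ω = 1.169e+04∠-87.7° Ω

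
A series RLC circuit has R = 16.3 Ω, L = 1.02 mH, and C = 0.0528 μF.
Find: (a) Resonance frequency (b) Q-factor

Step 1 — Resonance condition Im(Z)=0 gives ω₀ = 1/√(LC).
Step 2 — ω₀ = 1/√(0.00102·5.28e-08) = 1.363e+05 rad/s.
Step 3 — f₀ = ω₀/(2π) = 2.169e+04 Hz.
Step 4 — Series Q: Q = ω₀L/R = 1.363e+05·0.00102/16.3 = 8.527.

(a) f₀ = 2.169e+04 Hz  (b) Q = 8.527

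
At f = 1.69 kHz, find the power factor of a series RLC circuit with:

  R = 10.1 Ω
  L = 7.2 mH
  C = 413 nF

Step 1 — Angular frequency: ω = 2π·f = 2π·1690 = 1.062e+04 rad/s.
Step 2 — Component impedances:
  R: Z = R = 10.1 Ω
  L: Z = jωL = j·1.062e+04·0.0072 = 0 + j76.45 Ω
  C: Z = 1/(jωC) = -j/(ω·C) = 0 - j228 Ω
Step 3 — Series combination: Z_total = R + L + C = 10.1 - j151.6 Ω = 151.9∠-86.2° Ω.
Step 4 — Power factor: PF = cos(φ) = Re(Z)/|Z| = 10.1/151.9 = 0.06649.
Step 5 — Type: Im(Z) = -151.6 ⇒ leading (phase φ = -86.2°).

PF = 0.06649 (leading, φ = -86.2°)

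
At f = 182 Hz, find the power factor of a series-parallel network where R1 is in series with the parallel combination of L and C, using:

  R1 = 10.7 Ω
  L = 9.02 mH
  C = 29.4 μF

Step 1 — Angular frequency: ω = 2π·f = 2π·182 = 1144 rad/s.
Step 2 — Component impedances:
  R1: Z = R = 10.7 Ω
  L: Z = jωL = j·1144·0.00902 = 0 + j10.31 Ω
  C: Z = 1/(jωC) = -j/(ω·C) = 0 - j29.74 Ω
Step 3 — Parallel branch: L || C = 1/(1/L + 1/C) = 0 + j15.79 Ω.
Step 4 — Series with R1: Z_total = R1 + (L || C) = 10.7 + j15.79 Ω = 19.07∠55.9° Ω.
Step 5 — Power factor: PF = cos(φ) = Re(Z)/|Z| = 10.7/19.074 = 0.561.
Step 6 — Type: Im(Z) = 15.79 ⇒ lagging (phase φ = 55.9°).

PF = 0.561 (lagging, φ = 55.9°)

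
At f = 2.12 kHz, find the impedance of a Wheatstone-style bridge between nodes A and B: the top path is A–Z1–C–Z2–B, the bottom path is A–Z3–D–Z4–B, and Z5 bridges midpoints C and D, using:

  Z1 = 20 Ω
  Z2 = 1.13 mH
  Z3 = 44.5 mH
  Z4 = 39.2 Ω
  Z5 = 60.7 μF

Step 1 — Angular frequency: ω = 2π·f = 2π·2120 = 1.332e+04 rad/s.
Step 2 — Component impedances:
  Z1: Z = R = 20 Ω
  Z2: Z = jωL = j·1.332e+04·0.00113 = 0 + j15.05 Ω
  Z3: Z = jωL = j·1.332e+04·0.0445 = 0 + j592.8 Ω
  Z4: Z = R = 39.2 Ω
  Z5: Z = 1/(jωC) = -j/(ω·C) = 0 - j1.237 Ω
Step 3 — Bridge requires nodal analysis (the Z5 bridge couples midpoints C and D, so the two paths cannot be reduced to a simple series/parallel combination). Setting node B to ground and injecting 1 A at node A, the 3-node admittance system at A, C, D solves to V_A = Z_AB = 25.13 + j13.94 Ω = 28.74∠29.0° Ω.

Z = 25.13 + j13.94 Ω = 28.74∠29.0° Ω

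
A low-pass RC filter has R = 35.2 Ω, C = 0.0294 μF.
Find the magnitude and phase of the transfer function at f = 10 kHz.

Step 1 — Angular frequency: ω = 2π·1e+04 = 6.283e+04 rad/s.
Step 2 — Transfer function: H(jω) = 1/(1 + jωRC).
Step 3 — Denominator: 1 + jωRC = 1 + j·6.283e+04·35.2·2.94e-08 = 1 + j0.06502.
Step 4 — H = 0.9958 - j0.06475.
Step 5 — Magnitude: |H| = 0.9979 (-0.0 dB); phase: φ = -3.7°.

|H| = 0.9979 (-0.0 dB), φ = -3.7°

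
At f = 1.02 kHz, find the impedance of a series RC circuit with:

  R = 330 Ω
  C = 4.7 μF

Step 1 — Angular frequency: ω = 2π·f = 2π·1020 = 6409 rad/s.
Step 2 — Component impedances:
  R: Z = R = 330 Ω
  C: Z = 1/(jωC) = -j/(ω·C) = 0 - j33.2 Ω
Step 3 — Series combination: Z_total = R + C = 330 - j33.2 Ω = 331.7∠-5.7° Ω.

Z = 330 - j33.2 Ω = 331.7∠-5.7° Ω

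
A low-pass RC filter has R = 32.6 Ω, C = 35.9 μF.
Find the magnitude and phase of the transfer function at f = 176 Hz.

Step 1 — Angular frequency: ω = 2π·176 = 1106 rad/s.
Step 2 — Transfer function: H(jω) = 1/(1 + jωRC).
Step 3 — Denominator: 1 + jωRC = 1 + j·1106·32.6·3.59e-05 = 1 + j1.294.
Step 4 — H = 0.3738 - j0.4838.
Step 5 — Magnitude: |H| = 0.6114 (-4.3 dB); phase: φ = -52.3°.

|H| = 0.6114 (-4.3 dB), φ = -52.3°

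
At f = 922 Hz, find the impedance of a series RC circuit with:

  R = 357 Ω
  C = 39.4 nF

Step 1 — Angular frequency: ω = 2π·f = 2π·922 = 5793 rad/s.
Step 2 — Component impedances:
  R: Z = R = 357 Ω
  C: Z = 1/(jωC) = -j/(ω·C) = 0 - j4381 Ω
Step 3 — Series combination: Z_total = R + C = 357 - j4381 Ω = 4396∠-85.3° Ω.

Z = 357 - j4381 Ω = 4396∠-85.3° Ω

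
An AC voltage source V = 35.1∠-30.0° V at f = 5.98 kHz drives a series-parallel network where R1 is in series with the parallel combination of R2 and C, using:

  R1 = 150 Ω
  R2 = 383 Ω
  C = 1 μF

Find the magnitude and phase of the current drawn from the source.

Step 1 — Angular frequency: ω = 2π·f = 2π·5980 = 3.757e+04 rad/s.
Step 2 — Component impedances:
  R1: Z = R = 150 Ω
  R2: Z = R = 383 Ω
  C: Z = 1/(jωC) = -j/(ω·C) = 0 - j26.61 Ω
Step 3 — Parallel branch: R2 || C = 1/(1/R2 + 1/C) = 1.841 - j26.49 Ω.
Step 4 — Series with R1: Z_total = R1 + (R2 || C) = 151.8 - j26.49 Ω = 154.1∠-9.9° Ω.
Step 5 — Source phasor: V = 35.1∠-30.0° V = 30.4 - j17.55 V.
Step 6 — Ohm's law: I = V / Z_total = (30.4 - j17.55) / (151.8 - j26.49) = 0.2138 - j0.07828 A.
Step 7 — Convert to polar: |I| = 0.2277 A, ∠I = -20.1°.

I = 0.2277∠-20.1° A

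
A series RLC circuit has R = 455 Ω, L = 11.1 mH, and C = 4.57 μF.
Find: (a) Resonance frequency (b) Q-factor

Step 1 — Resonance condition Im(Z)=0 gives ω₀ = 1/√(LC).
Step 2 — ω₀ = 1/√(0.0111·4.57e-06) = 4440 rad/s.
Step 3 — f₀ = ω₀/(2π) = 706.6 Hz.
Step 4 — Series Q: Q = ω₀L/R = 4440·0.0111/455 = 0.1083.

(a) f₀ = 706.6 Hz  (b) Q = 0.1083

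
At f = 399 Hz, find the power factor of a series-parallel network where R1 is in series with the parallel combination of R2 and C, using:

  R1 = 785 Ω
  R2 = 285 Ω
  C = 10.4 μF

Step 1 — Angular frequency: ω = 2π·f = 2π·399 = 2507 rad/s.
Step 2 — Component impedances:
  R1: Z = R = 785 Ω
  R2: Z = R = 285 Ω
  C: Z = 1/(jωC) = -j/(ω·C) = 0 - j38.35 Ω
Step 3 — Parallel branch: R2 || C = 1/(1/R2 + 1/C) = 5.07 - j37.67 Ω.
Step 4 — Series with R1: Z_total = R1 + (R2 || C) = 790.1 - j37.67 Ω = 791∠-2.7° Ω.
Step 5 — Power factor: PF = cos(φ) = Re(Z)/|Z| = 790.1/791 = 0.9989.
Step 6 — Type: Im(Z) = -37.67 ⇒ leading (phase φ = -2.7°).

PF = 0.9989 (leading, φ = -2.7°)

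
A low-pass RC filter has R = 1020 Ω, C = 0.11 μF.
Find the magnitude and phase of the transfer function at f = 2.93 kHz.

Step 1 — Angular frequency: ω = 2π·2930 = 1.841e+04 rad/s.
Step 2 — Transfer function: H(jω) = 1/(1 + jωRC).
Step 3 — Denominator: 1 + jωRC = 1 + j·1.841e+04·1020·1.1e-07 = 1 + j2.066.
Step 4 — H = 0.1899 - j0.3922.
Step 5 — Magnitude: |H| = 0.4357 (-7.2 dB); phase: φ = -64.2°.

|H| = 0.4357 (-7.2 dB), φ = -64.2°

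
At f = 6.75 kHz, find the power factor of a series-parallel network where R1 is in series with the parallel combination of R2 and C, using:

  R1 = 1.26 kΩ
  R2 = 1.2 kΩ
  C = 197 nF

Step 1 — Angular frequency: ω = 2π·f = 2π·6750 = 4.241e+04 rad/s.
Step 2 — Component impedances:
  R1: Z = R = 1260 Ω
  R2: Z = R = 1200 Ω
  C: Z = 1/(jωC) = -j/(ω·C) = 0 - j119.7 Ω
Step 3 — Parallel branch: R2 || C = 1/(1/R2 + 1/C) = 11.82 - j118.5 Ω.
Step 4 — Series with R1: Z_total = R1 + (R2 || C) = 1272 - j118.5 Ω = 1277∠-5.3° Ω.
Step 5 — Power factor: PF = cos(φ) = Re(Z)/|Z| = 1271.8/1277.3 = 0.9957.
Step 6 — Type: Im(Z) = -118.5 ⇒ leading (phase φ = -5.3°).

PF = 0.9957 (leading, φ = -5.3°)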